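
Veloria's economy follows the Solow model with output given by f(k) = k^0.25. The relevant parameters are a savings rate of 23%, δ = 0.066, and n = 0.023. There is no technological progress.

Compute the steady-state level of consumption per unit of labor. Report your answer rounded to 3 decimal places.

c* = 1.057

At the steady state, Δk = 0, so s·k^α = (n + δ)·k.
Dividing both sides by k: k^(1−α) = s / (n + δ).
k^0.75 = 0.23 / (0.023 + 0.066) = 0.23 / 0.089 = 2.5843
k* = 2.5843^(1/0.75) ≈ 3.5464
y* = (k*)^α = 3.5464^0.25 ≈ 1.3723
c* = (1 − s)·y* = (1 − 0.23) × 1.3723 ≈ 1.0567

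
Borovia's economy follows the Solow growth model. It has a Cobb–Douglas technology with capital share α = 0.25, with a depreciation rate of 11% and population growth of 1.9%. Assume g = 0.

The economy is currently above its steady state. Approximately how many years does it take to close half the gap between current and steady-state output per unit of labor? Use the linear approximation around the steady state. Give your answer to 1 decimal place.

t_½ ≈ 7.2 years

Near the steady state the convergence rate is λ = (1 − α)(n + δ).
λ = (1 − 0.25) × 0.129 = 0.75 × 0.129 = 0.09675
Half-life = ln 2 / λ = 0.6931 / 0.09675 ≈ 7.16 years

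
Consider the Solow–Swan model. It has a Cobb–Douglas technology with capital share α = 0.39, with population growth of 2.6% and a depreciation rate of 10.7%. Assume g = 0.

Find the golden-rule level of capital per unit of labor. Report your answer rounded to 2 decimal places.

The golden rule sets f'(k) = n + δ, i.e. α·k^(α−1) = n + δ.
So k^(1−α) = α / (n + δ) = 0.39 / 0.133 = 2.9323.
k_gold = 2.9323^(1/0.61) ≈ 5.8333

k_gold ≈ 5.83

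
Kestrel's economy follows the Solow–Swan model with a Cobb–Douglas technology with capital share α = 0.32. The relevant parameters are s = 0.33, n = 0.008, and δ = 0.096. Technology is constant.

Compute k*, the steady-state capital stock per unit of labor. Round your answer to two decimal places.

In steady state, investment equals break-even investment: s·k^α = (n + δ)·k.
Dividing both sides by k: k^(1−α) = s / (n + δ).
k^0.68 = 0.33 / (0.008 + 0.096) = 0.33 / 0.104 = 3.1731
k* = 3.1731^(1/0.68) ≈ 5.4636

k* ≈ 5.46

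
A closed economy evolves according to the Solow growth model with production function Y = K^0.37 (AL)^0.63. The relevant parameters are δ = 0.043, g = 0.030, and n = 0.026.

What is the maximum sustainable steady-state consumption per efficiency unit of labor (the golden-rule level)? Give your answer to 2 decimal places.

At the golden rule, f'(k) = n + g + δ, so α·k^(α−1) = n + g + δ and k_gold = (α/(n + g + δ))^(1/(1−α)).
k_gold = (0.37/0.099)^(1/0.63) = 3.7374^1.5873 ≈ 8.1066
c_gold = f(k_gold) − (n + g + δ)·k_gold = 2.1691 − 0.099×8.1066 ≈ 1.3665

c_gold ≈ 1.37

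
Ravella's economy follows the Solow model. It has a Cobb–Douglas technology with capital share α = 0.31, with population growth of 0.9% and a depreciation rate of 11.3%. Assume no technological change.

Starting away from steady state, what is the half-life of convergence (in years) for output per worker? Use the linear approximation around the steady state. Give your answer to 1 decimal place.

Near the steady state the convergence rate is λ = (1 − α)(n + δ).
λ = (1 − 0.31) × 0.122 = 0.69 × 0.122 = 0.08418
Half-life = ln 2 / λ = 0.6931 / 0.08418 ≈ 8.23 years

about 8.2 years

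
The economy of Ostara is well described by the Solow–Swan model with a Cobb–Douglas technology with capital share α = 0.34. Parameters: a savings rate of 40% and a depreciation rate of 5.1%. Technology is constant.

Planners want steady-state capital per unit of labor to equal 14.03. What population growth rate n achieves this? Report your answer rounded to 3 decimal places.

n ≈ 0.019

Steady state requires s·f(k) = (n + δ)·k, i.e. s·k^α = (n + δ)·k.
So s / (n + δ) = (k*)^(1−α) = 14.03^0.66 = 5.7156.
Therefore n + δ = s / 5.7156 = 0.40 / 5.7156 = 0.0700, so n = 0.0700 − 0.051 = 0.0190.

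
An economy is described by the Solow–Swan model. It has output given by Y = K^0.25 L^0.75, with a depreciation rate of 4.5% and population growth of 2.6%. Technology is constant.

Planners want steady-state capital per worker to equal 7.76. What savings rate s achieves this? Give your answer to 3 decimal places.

At the steady state, Δk = 0, so s·k^α = (n + δ)·k.
So s / (n + δ) = (k*)^(1−α) = 7.76^0.75 = 4.6494.
Therefore s = 4.6494 × (n + δ) = 4.6494 × 0.071 = 0.3301.

s ≈ 0.330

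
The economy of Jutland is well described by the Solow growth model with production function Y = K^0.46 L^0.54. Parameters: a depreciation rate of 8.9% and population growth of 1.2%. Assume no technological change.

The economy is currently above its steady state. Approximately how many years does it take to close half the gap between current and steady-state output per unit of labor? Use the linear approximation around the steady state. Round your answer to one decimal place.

Near the steady state the convergence rate is λ = (1 − α)(n + δ).
λ = (1 − 0.46) × 0.101 = 0.54 × 0.101 = 0.05454
Half-life = ln 2 / λ = 0.6931 / 0.05454 ≈ 12.71 years

about 12.7 years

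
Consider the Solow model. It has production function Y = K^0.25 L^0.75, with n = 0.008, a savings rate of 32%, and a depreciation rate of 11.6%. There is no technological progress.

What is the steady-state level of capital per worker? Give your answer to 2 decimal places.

Steady state requires s·f(k) = (n + δ)·k, i.e. s·k^α = (n + δ)·k.
Dividing both sides by k: k^(1−α) = s / (n + δ).
k^0.75 = 0.32 / (0.008 + 0.116) = 0.32 / 0.124 = 2.5806
k* = 2.5806^(1/0.75) ≈ 3.5397

k* = 3.54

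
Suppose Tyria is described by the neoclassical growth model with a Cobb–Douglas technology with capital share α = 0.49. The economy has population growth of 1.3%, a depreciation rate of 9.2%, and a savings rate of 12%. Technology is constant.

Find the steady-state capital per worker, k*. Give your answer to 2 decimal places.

k* = 1.30

In steady state, investment equals break-even investment: s·k^α = (n + δ)·k.
Rearranging, k^(1−α) = s / (n + δ).
k^0.51 = 0.12 / (0.013 + 0.092) = 0.12 / 0.105 = 1.1429
k* = 1.1429^(1/0.51) ≈ 1.2994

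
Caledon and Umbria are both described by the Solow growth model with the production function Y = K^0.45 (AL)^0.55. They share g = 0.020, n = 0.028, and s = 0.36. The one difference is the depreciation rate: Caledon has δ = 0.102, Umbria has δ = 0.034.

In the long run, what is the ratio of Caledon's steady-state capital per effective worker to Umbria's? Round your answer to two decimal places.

Steady-state k* = [s/(n + g + δ)]^(1/(1−α)), so the ratio is [ (s_C/(n + g + δ)_C) / (s_U/(n + g + δ)_U) ]^1.8182.
s_C/(n + g + δ)_C = 0.36/0.150 = 2.4000; s_U/(n + g + δ)_U = 0.36/0.082 = 4.3902.
Ratio = (2.4000/4.3902)^1.8182 = 0.5467^1.8182 ≈ 0.3336

ratio ≈ 0.33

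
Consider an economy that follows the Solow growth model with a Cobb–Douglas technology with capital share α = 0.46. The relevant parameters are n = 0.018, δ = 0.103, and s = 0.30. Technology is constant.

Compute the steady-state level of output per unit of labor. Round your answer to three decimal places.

In steady state, investment equals break-even investment: s·k^α = (n + δ)·k.
Rearranging, k^(1−α) = s / (n + δ).
k^0.54 = 0.30 / (0.018 + 0.103) = 0.30 / 0.121 = 2.4793
k* = 2.4793^(1/0.54) ≈ 5.3733
y* = (k*)^α = 5.3733^0.46 ≈ 2.1673

y* ≈ 2.167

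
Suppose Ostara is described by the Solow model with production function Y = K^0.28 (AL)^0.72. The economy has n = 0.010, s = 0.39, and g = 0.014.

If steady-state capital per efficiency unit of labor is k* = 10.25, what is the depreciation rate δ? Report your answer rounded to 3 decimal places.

δ ≈ 0.049

In steady state, investment equals break-even investment: s·k^α = (n + g + δ)·k.
So s / (n + g + δ) = (k*)^(1−α) = 10.25^0.72 = 5.3422.
Therefore n + g + δ = s / 5.3422 = 0.39 / 5.3422 = 0.0730, so δ = 0.0730 − 0.024 = 0.0490.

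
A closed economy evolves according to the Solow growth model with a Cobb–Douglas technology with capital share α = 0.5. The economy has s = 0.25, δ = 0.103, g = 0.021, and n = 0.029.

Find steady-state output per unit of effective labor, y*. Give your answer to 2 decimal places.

In steady state, investment equals break-even investment: s·k^α = (n + g + δ)·k.
Dividing both sides by k: k^(1−α) = s / (n + g + δ).
k^0.5 = 0.25 / (0.029 + 0.021 + 0.103) = 0.25 / 0.153 = 1.6340
k* = 1.6340^(1/0.5) ≈ 2.6700
y* = (k*)^α = 2.6700^0.5 ≈ 1.6340

y* ≈ 1.63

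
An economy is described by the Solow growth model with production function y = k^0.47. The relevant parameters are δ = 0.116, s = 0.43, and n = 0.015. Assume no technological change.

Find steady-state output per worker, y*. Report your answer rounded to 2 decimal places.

In steady state, investment equals break-even investment: s·k^α = (n + δ)·k.
Rearranging, k^(1−α) = s / (n + δ).
k^0.53 = 0.43 / (0.015 + 0.116) = 0.43 / 0.131 = 3.2824
k* = 3.2824^(1/0.53) ≈ 9.4177
y* = (k*)^α = 9.4177^0.47 ≈ 2.8692

y* ≈ 2.87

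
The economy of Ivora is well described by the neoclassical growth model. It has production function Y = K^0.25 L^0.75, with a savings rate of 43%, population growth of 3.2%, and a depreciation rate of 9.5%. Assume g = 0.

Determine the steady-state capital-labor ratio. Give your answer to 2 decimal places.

At the steady state, Δk = 0, so s·k^α = (n + δ)·k.
Dividing both sides by k: k^(1−α) = s / (n + δ).
k^0.75 = 0.43 / (0.032 + 0.095) = 0.43 / 0.127 = 3.3858
k* = 3.3858^(1/0.75) ≈ 5.0841

k* ≈ 5.08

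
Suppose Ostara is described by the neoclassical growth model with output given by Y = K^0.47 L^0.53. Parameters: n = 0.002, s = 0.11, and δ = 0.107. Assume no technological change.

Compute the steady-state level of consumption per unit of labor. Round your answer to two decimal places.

At the steady state, Δk = 0, so s·k^α = (n + δ)·k.
Dividing both sides by k: k^(1−α) = s / (n + δ).
k^0.53 = 0.11 / (0.002 + 0.107) = 0.11 / 0.109 = 1.0092
k* = 1.0092^(1/0.53) ≈ 1.0174
y* = (k*)^α = 1.0174^0.47 ≈ 1.0081
c* = (1 − s)·y* = (1 − 0.11) × 1.0081 ≈ 0.8972

c* = 0.90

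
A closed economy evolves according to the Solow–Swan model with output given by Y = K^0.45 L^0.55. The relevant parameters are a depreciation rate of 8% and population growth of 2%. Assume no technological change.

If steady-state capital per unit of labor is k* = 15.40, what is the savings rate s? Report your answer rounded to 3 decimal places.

s ≈ 0.450

At the steady state, Δk = 0, so s·k^α = (n + δ)·k.
So s / (n + δ) = (k*)^(1−α) = 15.40^0.55 = 4.4992.
Therefore s = 4.4992 × (n + δ) = 4.4992 × 0.100 = 0.4499.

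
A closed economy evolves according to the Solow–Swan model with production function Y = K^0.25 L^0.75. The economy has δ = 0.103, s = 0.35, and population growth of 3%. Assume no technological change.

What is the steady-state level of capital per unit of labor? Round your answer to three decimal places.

Steady state requires s·f(k) = (n + δ)·k, i.e. s·k^α = (n + δ)·k.
Dividing both sides by k: k^(1−α) = s / (n + δ).
k^0.75 = 0.35 / (0.030 + 0.103) = 0.35 / 0.133 = 2.6316
k* = 2.6316^(1/0.75) ≈ 3.6332

k* ≈ 3.633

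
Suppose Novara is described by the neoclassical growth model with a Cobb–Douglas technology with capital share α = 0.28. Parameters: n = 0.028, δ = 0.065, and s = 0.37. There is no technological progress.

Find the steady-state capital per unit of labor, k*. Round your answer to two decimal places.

k* = 6.81

In steady state, investment equals break-even investment: s·k^α = (n + δ)·k.
Rearranging, k^(1−α) = s / (n + δ).
k^0.72 = 0.37 / (0.028 + 0.065) = 0.37 / 0.093 = 3.9785
k* = 3.9785^(1/0.72) ≈ 6.8068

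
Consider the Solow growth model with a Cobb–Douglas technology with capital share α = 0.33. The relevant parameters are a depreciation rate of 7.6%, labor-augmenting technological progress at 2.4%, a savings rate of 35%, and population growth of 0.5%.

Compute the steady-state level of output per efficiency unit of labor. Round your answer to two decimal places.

At the steady state, Δk = 0, so s·k^α = (n + g + δ)·k.
Rearranging, k^(1−α) = s / (n + g + δ).
k^0.67 = 0.35 / (0.005 + 0.024 + 0.076) = 0.35 / 0.105 = 3.3333
k* = 3.3333^(1/0.67) ≈ 6.0313
y* = (k*)^α = 6.0313^0.33 ≈ 1.8094

y* = 1.81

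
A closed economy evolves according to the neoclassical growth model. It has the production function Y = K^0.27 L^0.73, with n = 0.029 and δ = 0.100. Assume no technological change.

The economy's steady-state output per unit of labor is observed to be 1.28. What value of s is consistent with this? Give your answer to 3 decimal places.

s ≈ 0.251

At the steady state, Δk = 0, so s·k^α = (n + δ)·k.
Since y* = [s/(n + δ)]^(α/(1−α)), we have s/(n + δ) = (y*)^((1−α)/α) = 1.28^2.7037 = 1.9492.
Therefore s = 1.9492 × (n + δ) = 1.9492 × 0.129 = 0.2514.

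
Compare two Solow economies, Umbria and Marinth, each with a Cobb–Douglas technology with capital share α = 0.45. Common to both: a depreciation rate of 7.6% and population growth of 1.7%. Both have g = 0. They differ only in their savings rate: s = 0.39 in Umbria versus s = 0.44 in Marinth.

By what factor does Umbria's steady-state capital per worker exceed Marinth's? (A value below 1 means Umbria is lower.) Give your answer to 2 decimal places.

Steady-state k* = [s/(n + δ)]^(1/(1−α)), so the ratio is [ (s_U/(n + δ)_U) / (s_M/(n + δ)_M) ]^1.8182.
s_U/(n + δ)_U = 0.39/0.093 = 4.1935; s_M/(n + δ)_M = 0.44/0.093 = 4.7312.
Ratio = (4.1935/4.7312)^1.8182 = 0.8864^1.8182 ≈ 0.8031

ratio ≈ 0.80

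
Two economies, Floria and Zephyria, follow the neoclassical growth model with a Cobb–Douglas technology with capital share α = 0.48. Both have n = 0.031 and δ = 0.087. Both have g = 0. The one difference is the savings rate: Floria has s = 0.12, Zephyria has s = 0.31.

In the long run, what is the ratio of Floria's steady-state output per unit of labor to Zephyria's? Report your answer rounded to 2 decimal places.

Steady-state y* = [s/(n + δ)]^(α/(1−α)), so the ratio is [ (s_F/(n + δ)_F) / (s_Z/(n + δ)_Z) ]^0.9231.
s_F/(n + δ)_F = 0.12/0.118 = 1.0169; s_Z/(n + δ)_Z = 0.31/0.118 = 2.6271.
Ratio = (1.0169/2.6271)^0.9231 = 0.3871^0.9231 ≈ 0.4164

ratio ≈ 0.42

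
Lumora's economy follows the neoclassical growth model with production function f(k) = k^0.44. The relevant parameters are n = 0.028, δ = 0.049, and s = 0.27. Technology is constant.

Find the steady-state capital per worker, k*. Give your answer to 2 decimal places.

k* = 9.40

In steady state, investment equals break-even investment: s·k^α = (n + δ)·k.
Rearranging, k^(1−α) = s / (n + δ).
k^0.56 = 0.27 / (0.028 + 0.049) = 0.27 / 0.077 = 3.5065
k* = 3.5065^(1/0.56) ≈ 9.3970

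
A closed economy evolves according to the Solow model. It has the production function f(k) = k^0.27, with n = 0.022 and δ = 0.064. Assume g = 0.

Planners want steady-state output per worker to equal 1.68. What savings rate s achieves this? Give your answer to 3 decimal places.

s ≈ 0.350

In steady state, investment equals break-even investment: s·k^α = (n + δ)·k.
Since y* = [s/(n + δ)]^(α/(1−α)), we have s/(n + δ) = (y*)^((1−α)/α) = 1.68^2.7037 = 4.0660.
Therefore s = 4.0660 × (n + δ) = 4.0660 × 0.086 = 0.3497.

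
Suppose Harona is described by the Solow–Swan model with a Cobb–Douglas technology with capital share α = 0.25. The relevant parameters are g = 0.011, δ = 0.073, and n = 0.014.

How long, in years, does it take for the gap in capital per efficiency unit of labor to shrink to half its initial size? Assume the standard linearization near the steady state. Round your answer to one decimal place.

Near the steady state the convergence rate is λ = (1 − α)(n + g + δ).
λ = (1 − 0.25) × 0.098 = 0.75 × 0.098 = 0.0735
Half-life = ln 2 / λ = 0.6931 / 0.0735 ≈ 9.43 years

about 9.4 years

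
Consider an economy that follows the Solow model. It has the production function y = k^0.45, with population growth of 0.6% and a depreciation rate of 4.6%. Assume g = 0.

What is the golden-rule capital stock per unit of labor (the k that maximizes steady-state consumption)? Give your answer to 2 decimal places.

k_gold ≈ 50.58

The golden rule sets f'(k) = n + δ, i.e. α·k^(α−1) = n + δ.
So k^(1−α) = α / (n + δ) = 0.45 / 0.052 = 8.6538.
k_gold = 8.6538^(1/0.55) ≈ 50.5839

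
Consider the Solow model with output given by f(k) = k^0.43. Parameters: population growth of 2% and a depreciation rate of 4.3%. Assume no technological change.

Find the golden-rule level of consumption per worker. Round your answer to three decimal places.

At the golden rule, f'(k) = n + δ, so α·k^(α−1) = n + δ and k_gold = (α/(n + δ))^(1/(1−α)).
k_gold = (0.43/0.063)^(1/0.57) = 6.8254^1.7544 ≈ 29.0666
c_gold = f(k_gold) − (n + δ)·k_gold = 4.2585 − 0.063×29.0666 ≈ 2.4273

c_gold ≈ 2.427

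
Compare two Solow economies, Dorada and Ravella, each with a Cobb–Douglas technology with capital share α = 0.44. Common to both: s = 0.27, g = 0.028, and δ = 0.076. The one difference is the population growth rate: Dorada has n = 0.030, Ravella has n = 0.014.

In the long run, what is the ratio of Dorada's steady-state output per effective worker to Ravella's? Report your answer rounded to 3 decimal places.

Steady-state y* = [s/(n + g + δ)]^(α/(1−α)), so the ratio is [ (s_D/(n + g + δ)_D) / (s_R/(n + g + δ)_R) ]^0.7857.
s_D/(n + g + δ)_D = 0.27/0.134 = 2.0149; s_R/(n + g + δ)_R = 0.27/0.118 = 2.2881.
Ratio = (2.0149/2.2881)^0.7857 = 0.8806^0.7857 ≈ 0.9049

ratio ≈ 0.905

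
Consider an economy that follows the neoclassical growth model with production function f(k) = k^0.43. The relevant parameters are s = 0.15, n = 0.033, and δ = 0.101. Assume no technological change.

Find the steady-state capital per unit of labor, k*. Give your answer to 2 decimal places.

At the steady state, Δk = 0, so s·k^α = (n + δ)·k.
Rearranging, k^(1−α) = s / (n + δ).
k^0.57 = 0.15 / (0.033 + 0.101) = 0.15 / 0.134 = 1.1194
k* = 1.1194^(1/0.57) ≈ 1.2188

k* ≈ 1.22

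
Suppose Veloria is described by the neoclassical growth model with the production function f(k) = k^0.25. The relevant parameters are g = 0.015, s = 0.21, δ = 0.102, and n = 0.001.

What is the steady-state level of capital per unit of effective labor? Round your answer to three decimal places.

k* = 2.157

In steady state, investment equals break-even investment: s·k^α = (n + g + δ)·k.
Rearranging, k^(1−α) = s / (n + g + δ).
k^0.75 = 0.21 / (0.001 + 0.015 + 0.102) = 0.21 / 0.118 = 1.7797
k* = 1.7797^(1/0.75) ≈ 2.1567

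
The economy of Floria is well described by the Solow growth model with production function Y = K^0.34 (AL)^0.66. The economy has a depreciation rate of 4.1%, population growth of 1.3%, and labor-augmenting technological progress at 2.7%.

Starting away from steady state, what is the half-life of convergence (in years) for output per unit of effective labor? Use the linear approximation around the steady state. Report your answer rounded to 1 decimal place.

Near the steady state the convergence rate is λ = (1 − α)(n + g + δ).
λ = (1 − 0.34) × 0.081 = 0.66 × 0.081 = 0.05346
Half-life = ln 2 / λ = 0.6931 / 0.05346 ≈ 12.96 years

half-life ≈ 13.0 years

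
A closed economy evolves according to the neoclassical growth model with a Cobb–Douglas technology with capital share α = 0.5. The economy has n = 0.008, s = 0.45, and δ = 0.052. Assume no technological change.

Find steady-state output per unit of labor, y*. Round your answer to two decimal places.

y* = 7.50

At the steady state, Δk = 0, so s·k^α = (n + δ)·k.
Dividing both sides by k: k^(1−α) = s / (n + δ).
k^0.5 = 0.45 / (0.008 + 0.052) = 0.45 / 0.060 = 7.5000
k* = 7.5000^(1/0.5) ≈ 56.2500
y* = (k*)^α = 56.2500^0.5 ≈ 7.5000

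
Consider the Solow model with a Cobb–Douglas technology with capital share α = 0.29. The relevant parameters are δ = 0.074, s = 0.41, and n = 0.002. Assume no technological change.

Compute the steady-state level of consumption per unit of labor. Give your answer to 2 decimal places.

At the steady state, Δk = 0, so s·k^α = (n + δ)·k.
Dividing both sides by k: k^(1−α) = s / (n + δ).
k^0.71 = 0.41 / (0.002 + 0.074) = 0.41 / 0.076 = 5.3947
k* = 5.3947^(1/0.71) ≈ 10.7384
y* = (k*)^α = 10.7384^0.29 ≈ 1.9905
c* = (1 − s)·y* = (1 − 0.41) × 1.9905 ≈ 1.1744

c* = 1.17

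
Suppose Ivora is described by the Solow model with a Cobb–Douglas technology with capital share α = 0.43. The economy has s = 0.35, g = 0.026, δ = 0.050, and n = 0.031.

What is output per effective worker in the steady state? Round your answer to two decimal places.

At the steady state, Δk = 0, so s·k^α = (n + g + δ)·k.
Dividing both sides by k: k^(1−α) = s / (n + g + δ).
k^0.57 = 0.35 / (0.031 + 0.026 + 0.050) = 0.35 / 0.107 = 3.2710
k* = 3.2710^(1/0.57) ≈ 7.9974
y* = (k*)^α = 7.9974^0.43 ≈ 2.4449

y* ≈ 2.44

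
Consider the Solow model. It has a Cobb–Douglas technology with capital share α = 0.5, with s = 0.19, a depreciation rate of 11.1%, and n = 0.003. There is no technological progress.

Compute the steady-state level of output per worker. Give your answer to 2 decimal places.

In steady state, investment equals break-even investment: s·k^α = (n + δ)·k.
Rearranging, k^(1−α) = s / (n + δ).
k^0.5 = 0.19 / (0.003 + 0.111) = 0.19 / 0.114 = 1.6667
k* = 1.6667^(1/0.5) ≈ 2.7779
y* = (k*)^α = 2.7779^0.5 ≈ 1.6667

y* = 1.67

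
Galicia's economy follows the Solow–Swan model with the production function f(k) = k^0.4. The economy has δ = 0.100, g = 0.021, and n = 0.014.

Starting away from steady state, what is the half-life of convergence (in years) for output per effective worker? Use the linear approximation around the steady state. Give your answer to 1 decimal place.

Near the steady state the convergence rate is λ = (1 − α)(n + g + δ).
λ = (1 − 0.4) × 0.135 = 0.6 × 0.135 = 0.0810
Half-life = ln 2 / λ = 0.6931 / 0.0810 ≈ 8.56 years

t_½ ≈ 8.6 years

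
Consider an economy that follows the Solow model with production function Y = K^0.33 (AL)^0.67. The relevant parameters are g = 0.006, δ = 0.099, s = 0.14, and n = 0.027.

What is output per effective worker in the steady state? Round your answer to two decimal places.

y* = 1.03

At the steady state, Δk = 0, so s·k^α = (n + g + δ)·k.
Rearranging, k^(1−α) = s / (n + g + δ).
k^0.67 = 0.14 / (0.027 + 0.006 + 0.099) = 0.14 / 0.132 = 1.0606
k* = 1.0606^(1/0.67) ≈ 1.0918
y* = (k*)^α = 1.0918^0.33 ≈ 1.0294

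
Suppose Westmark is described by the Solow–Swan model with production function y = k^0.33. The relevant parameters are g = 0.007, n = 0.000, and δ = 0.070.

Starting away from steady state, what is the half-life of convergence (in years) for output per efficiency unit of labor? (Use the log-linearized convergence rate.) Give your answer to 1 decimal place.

half-life ≈ 13.4 years

Near the steady state the convergence rate is λ = (1 − α)(n + g + δ).
λ = (1 − 0.33) × 0.077 = 0.67 × 0.077 = 0.05159
Half-life = ln 2 / λ = 0.6931 / 0.05159 ≈ 13.43 years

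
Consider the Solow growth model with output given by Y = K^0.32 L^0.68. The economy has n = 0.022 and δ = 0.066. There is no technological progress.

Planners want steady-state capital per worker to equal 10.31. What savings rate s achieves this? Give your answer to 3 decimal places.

s ≈ 0.430

In steady state, investment equals break-even investment: s·k^α = (n + δ)·k.
So s / (n + δ) = (k*)^(1−α) = 10.31^0.68 = 4.8867.
Therefore s = 4.8867 × (n + δ) = 4.8867 × 0.088 = 0.4300.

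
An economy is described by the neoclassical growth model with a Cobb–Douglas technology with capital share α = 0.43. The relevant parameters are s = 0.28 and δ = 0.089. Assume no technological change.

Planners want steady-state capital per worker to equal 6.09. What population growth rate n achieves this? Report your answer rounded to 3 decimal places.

At the steady state, Δk = 0, so s·k^α = (n + δ)·k.
So s / (n + δ) = (k*)^(1−α) = 6.09^0.57 = 2.8005.
Therefore n + δ = s / 2.8005 = 0.28 / 2.8005 = 0.1000, so n = 0.1000 − 0.089 = 0.0110.

n ≈ 0.011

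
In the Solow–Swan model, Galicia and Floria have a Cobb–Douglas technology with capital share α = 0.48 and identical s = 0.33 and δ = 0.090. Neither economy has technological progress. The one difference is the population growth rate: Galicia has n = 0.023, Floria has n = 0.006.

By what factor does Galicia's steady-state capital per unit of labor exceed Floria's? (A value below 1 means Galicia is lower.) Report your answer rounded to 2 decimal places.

ratio ≈ 0.73

Steady-state k* = [s/(n + δ)]^(1/(1−α)), so the ratio is [ (s_G/(n + δ)_G) / (s_F/(n + δ)_F) ]^1.9231.
s_G/(n + δ)_G = 0.33/0.113 = 2.9204; s_F/(n + δ)_F = 0.33/0.096 = 3.4375.
Ratio = (2.9204/3.4375)^1.9231 = 0.8496^1.9231 ≈ 0.7309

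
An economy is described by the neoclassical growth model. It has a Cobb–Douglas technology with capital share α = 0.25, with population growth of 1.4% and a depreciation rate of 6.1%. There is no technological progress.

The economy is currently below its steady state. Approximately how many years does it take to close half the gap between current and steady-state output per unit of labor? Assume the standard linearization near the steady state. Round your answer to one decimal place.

about 12.3 years

Near the steady state the convergence rate is λ = (1 − α)(n + δ).
λ = (1 − 0.25) × 0.075 = 0.75 × 0.075 = 0.05625
Half-life = ln 2 / λ = 0.6931 / 0.05625 ≈ 12.32 years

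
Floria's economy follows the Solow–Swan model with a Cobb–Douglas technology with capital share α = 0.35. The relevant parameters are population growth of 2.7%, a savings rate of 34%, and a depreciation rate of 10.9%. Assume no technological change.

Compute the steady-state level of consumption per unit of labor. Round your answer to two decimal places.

Steady state requires s·f(k) = (n + δ)·k, i.e. s·k^α = (n + δ)·k.
Dividing both sides by k: k^(1−α) = s / (n + δ).
k^0.65 = 0.34 / (0.027 + 0.109) = 0.34 / 0.136 = 2.5000
k* = 2.5000^(1/0.65) ≈ 4.0946
y* = (k*)^α = 4.0946^0.35 ≈ 1.6378
c* = (1 − s)·y* = (1 − 0.34) × 1.6378 ≈ 1.0809

c* ≈ 1.08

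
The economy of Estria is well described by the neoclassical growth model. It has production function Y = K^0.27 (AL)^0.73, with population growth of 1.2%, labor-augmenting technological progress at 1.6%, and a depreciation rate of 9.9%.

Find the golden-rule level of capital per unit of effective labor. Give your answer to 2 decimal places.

k_gold ≈ 2.81

The golden rule sets f'(k) = n + g + δ, i.e. α·k^(α−1) = n + g + δ.
So k^(1−α) = α / (n + g + δ) = 0.27 / 0.127 = 2.1260.
k_gold = 2.1260^(1/0.73) ≈ 2.8101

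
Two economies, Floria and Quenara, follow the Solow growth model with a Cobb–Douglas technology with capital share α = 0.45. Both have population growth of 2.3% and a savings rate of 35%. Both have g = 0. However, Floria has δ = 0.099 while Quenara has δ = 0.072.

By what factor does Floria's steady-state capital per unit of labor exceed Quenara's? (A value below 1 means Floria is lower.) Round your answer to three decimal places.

k*_F / k*_Q ≈ 0.635

Steady-state k* = [s/(n + δ)]^(1/(1−α)), so the ratio is [ (s_F/(n + δ)_F) / (s_Q/(n + δ)_Q) ]^1.8182.
s_F/(n + δ)_F = 0.35/0.122 = 2.8689; s_Q/(n + δ)_Q = 0.35/0.095 = 3.6842.
Ratio = (2.8689/3.6842)^1.8182 = 0.7787^1.8182 ≈ 0.6346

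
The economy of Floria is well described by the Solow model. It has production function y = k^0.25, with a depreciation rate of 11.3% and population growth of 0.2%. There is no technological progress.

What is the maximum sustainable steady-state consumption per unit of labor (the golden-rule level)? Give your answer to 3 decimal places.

c_gold ≈ 0.972

At the golden rule, f'(k) = n + δ, so α·k^(α−1) = n + δ and k_gold = (α/(n + δ))^(1/(1−α)).
k_gold = (0.25/0.115)^(1/0.75) = 2.1739^1.3333 ≈ 2.8161
c_gold = f(k_gold) − (n + δ)·k_gold = 1.2954 − 0.115×2.8161 ≈ 0.9715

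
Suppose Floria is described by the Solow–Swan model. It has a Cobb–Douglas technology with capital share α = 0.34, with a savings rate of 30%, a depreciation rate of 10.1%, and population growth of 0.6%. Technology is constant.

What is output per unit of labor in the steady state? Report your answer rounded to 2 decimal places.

Steady state requires s·f(k) = (n + δ)·k, i.e. s·k^α = (n + δ)·k.
Rearranging, k^(1−α) = s / (n + δ).
k^0.66 = 0.30 / (0.006 + 0.101) = 0.30 / 0.107 = 2.8037
k* = 2.8037^(1/0.66) ≈ 4.7685
y* = (k*)^α = 4.7685^0.34 ≈ 1.7008

y* ≈ 1.70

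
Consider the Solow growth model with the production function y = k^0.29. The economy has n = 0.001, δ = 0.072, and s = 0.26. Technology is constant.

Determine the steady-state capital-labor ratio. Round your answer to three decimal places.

k* = 5.984

In steady state, investment equals break-even investment: s·k^α = (n + δ)·k.
Rearranging, k^(1−α) = s / (n + δ).
k^0.71 = 0.26 / (0.001 + 0.072) = 0.26 / 0.073 = 3.5616
k* = 3.5616^(1/0.71) ≈ 5.9836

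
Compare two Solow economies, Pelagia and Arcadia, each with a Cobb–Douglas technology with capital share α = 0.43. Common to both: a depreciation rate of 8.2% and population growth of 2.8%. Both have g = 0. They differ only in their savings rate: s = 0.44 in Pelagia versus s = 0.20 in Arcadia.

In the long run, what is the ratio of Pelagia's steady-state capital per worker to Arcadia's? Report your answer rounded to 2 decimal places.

Steady-state k* = [s/(n + δ)]^(1/(1−α)), so the ratio is [ (s_P/(n + δ)_P) / (s_A/(n + δ)_A) ]^1.7544.
s_P/(n + δ)_P = 0.44/0.110 = 4.0000; s_A/(n + δ)_A = 0.20/0.110 = 1.8182.
Ratio = (4.0000/1.8182)^1.7544 = 2.2000^1.7544 ≈ 3.9879

k*_P / k*_A ≈ 3.99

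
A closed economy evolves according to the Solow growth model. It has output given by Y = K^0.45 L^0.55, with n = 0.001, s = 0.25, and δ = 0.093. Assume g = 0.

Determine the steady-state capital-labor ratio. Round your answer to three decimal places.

In steady state, investment equals break-even investment: s·k^α = (n + δ)·k.
Rearranging, k^(1−α) = s / (n + δ).
k^0.55 = 0.25 / (0.001 + 0.093) = 0.25 / 0.094 = 2.6596
k* = 2.6596^(1/0.55) ≈ 5.9210

k* = 5.921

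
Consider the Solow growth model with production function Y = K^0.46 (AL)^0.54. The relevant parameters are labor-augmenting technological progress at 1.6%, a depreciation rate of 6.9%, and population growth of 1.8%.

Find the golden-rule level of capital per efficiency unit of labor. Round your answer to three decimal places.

k_gold ≈ 15.979

The golden rule sets f'(k) = n + g + δ, i.e. α·k^(α−1) = n + g + δ.
So k^(1−α) = α / (n + g + δ) = 0.46 / 0.103 = 4.4660.
k_gold = 4.4660^(1/0.54) ≈ 15.9791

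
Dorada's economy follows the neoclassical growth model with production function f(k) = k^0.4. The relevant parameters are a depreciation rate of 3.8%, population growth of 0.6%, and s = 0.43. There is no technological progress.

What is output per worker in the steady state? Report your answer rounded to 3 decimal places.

In steady state, investment equals break-even investment: s·k^α = (n + δ)·k.
Dividing both sides by k: k^(1−α) = s / (n + δ).
k^0.6 = 0.43 / (0.006 + 0.038) = 0.43 / 0.044 = 9.7727
k* = 9.7727^(1/0.6) ≈ 44.6709
y* = (k*)^α = 44.6709^0.4 ≈ 4.5710

y* ≈ 4.571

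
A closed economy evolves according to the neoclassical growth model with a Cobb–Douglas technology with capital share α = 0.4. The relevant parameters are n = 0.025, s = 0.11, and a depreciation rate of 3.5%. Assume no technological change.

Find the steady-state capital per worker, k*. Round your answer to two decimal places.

Steady state requires s·f(k) = (n + δ)·k, i.e. s·k^α = (n + δ)·k.
Dividing both sides by k: k^(1−α) = s / (n + δ).
k^0.6 = 0.11 / (0.025 + 0.035) = 0.11 / 0.060 = 1.8333
k* = 1.8333^(1/0.6) ≈ 2.7461

k* ≈ 2.75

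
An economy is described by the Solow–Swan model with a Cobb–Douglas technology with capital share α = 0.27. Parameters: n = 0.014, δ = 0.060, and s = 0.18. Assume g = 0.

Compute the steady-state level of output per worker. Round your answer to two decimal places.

y* ≈ 1.39

In steady state, investment equals break-even investment: s·k^α = (n + δ)·k.
Rearranging, k^(1−α) = s / (n + δ).
k^0.73 = 0.18 / (0.014 + 0.060) = 0.18 / 0.074 = 2.4324
k* = 2.4324^(1/0.73) ≈ 3.3792
y* = (k*)^α = 3.3792^0.27 ≈ 1.3892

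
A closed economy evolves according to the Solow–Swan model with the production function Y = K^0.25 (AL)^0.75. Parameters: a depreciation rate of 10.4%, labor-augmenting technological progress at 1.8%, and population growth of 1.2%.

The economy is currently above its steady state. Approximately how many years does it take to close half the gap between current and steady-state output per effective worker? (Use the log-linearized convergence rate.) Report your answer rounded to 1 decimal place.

about 6.9 years

Near the steady state the convergence rate is λ = (1 − α)(n + g + δ).
λ = (1 − 0.25) × 0.134 = 0.75 × 0.134 = 0.1005
Half-life = ln 2 / λ = 0.6931 / 0.1005 ≈ 6.90 years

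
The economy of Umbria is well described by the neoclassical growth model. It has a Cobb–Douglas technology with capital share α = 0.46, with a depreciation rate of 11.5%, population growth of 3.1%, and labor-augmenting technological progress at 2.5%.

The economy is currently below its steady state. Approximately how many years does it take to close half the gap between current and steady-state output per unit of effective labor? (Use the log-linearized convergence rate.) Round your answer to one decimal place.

half-life ≈ 7.5 years

Near the steady state the convergence rate is λ = (1 − α)(n + g + δ).
λ = (1 − 0.46) × 0.171 = 0.54 × 0.171 = 0.09234
Half-life = ln 2 / λ = 0.6931 / 0.09234 ≈ 7.51 years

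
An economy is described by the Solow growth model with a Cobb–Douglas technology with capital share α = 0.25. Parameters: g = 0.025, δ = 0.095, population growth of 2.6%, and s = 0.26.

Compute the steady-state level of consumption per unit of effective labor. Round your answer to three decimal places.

In steady state, investment equals break-even investment: s·k^α = (n + g + δ)·k.
Dividing both sides by k: k^(1−α) = s / (n + g + δ).
k^0.75 = 0.26 / (0.026 + 0.025 + 0.095) = 0.26 / 0.146 = 1.7808
k* = 1.7808^(1/0.75) ≈ 2.1585
y* = (k*)^α = 2.1585^0.25 ≈ 1.2121
c* = (1 − s)·y* = (1 − 0.26) × 1.2121 ≈ 0.8970

c* = 0.897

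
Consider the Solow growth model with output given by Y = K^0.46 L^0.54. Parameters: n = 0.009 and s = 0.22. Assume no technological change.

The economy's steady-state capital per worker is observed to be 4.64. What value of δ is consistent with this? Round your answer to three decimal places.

δ ≈ 0.087

In steady state, investment equals break-even investment: s·k^α = (n + δ)·k.
So s / (n + δ) = (k*)^(1−α) = 4.64^0.54 = 2.2904.
Therefore n + δ = s / 2.2904 = 0.22 / 2.2904 = 0.0961, so δ = 0.0961 − 0.009 = 0.0871.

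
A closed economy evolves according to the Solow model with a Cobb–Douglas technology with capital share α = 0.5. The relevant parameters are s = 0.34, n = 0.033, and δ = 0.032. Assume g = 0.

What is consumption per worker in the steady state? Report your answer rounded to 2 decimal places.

Steady state requires s·f(k) = (n + δ)·k, i.e. s·k^α = (n + δ)·k.
Rearranging, k^(1−α) = s / (n + δ).
k^0.5 = 0.34 / (0.033 + 0.032) = 0.34 / 0.065 = 5.2308
k* = 5.2308^(1/0.5) ≈ 27.3613
y* = (k*)^α = 27.3613^0.5 ≈ 5.2308
c* = (1 − s)·y* = (1 − 0.34) × 5.2308 ≈ 3.4523

c* = 3.45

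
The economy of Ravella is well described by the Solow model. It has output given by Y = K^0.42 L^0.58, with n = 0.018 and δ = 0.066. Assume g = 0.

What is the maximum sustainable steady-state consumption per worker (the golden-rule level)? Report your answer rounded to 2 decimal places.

At the golden rule, f'(k) = n + δ, so α·k^(α−1) = n + δ and k_gold = (α/(n + δ))^(1/(1−α)).
k_gold = (0.42/0.084)^(1/0.58) = 5.0000^1.7241 ≈ 16.0359
c_gold = f(k_gold) − (n + δ)·k_gold = 3.2073 − 0.084×16.0359 ≈ 1.8603

c_gold ≈ 1.86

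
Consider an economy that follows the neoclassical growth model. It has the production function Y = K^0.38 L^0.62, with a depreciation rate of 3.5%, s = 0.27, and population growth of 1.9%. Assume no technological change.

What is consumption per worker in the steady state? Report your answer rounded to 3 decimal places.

c* = 1.958

At the steady state, Δk = 0, so s·k^α = (n + δ)·k.
Rearranging, k^(1−α) = s / (n + δ).
k^0.62 = 0.27 / (0.019 + 0.035) = 0.27 / 0.054 = 5.0000
k* = 5.0000^(1/0.62) ≈ 13.4082
y* = (k*)^α = 13.4082^0.38 ≈ 2.6816
c* = (1 − s)·y* = (1 − 0.27) × 2.6816 ≈ 1.9576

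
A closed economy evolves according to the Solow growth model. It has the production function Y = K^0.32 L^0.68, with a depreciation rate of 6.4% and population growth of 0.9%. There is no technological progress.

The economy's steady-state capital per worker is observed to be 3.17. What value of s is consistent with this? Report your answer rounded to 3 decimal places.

s ≈ 0.160

At the steady state, Δk = 0, so s·k^α = (n + δ)·k.
So s / (n + δ) = (k*)^(1−α) = 3.17^0.68 = 2.1914.
Therefore s = 2.1914 × (n + δ) = 2.1914 × 0.073 = 0.1600.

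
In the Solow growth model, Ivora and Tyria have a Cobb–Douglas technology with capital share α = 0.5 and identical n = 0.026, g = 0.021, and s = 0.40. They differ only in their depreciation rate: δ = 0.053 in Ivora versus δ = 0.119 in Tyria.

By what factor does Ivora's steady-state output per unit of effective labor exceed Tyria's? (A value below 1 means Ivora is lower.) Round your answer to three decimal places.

Steady-state y* = [s/(n + g + δ)]^(α/(1−α)), so the ratio is [ (s_I/(n + g + δ)_I) / (s_T/(n + g + δ)_T) ]^1.
s_I/(n + g + δ)_I = 0.40/0.100 = 4.0000; s_T/(n + g + δ)_T = 0.40/0.166 = 2.4096.
Ratio = (4.0000/2.4096)^1 = 1.6600^1 ≈ 1.6600

ratio ≈ 1.660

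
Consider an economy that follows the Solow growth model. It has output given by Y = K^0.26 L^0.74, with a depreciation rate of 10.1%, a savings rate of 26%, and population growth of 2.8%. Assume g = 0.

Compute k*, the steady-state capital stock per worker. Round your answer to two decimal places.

k* ≈ 2.58

At the steady state, Δk = 0, so s·k^α = (n + δ)·k.
Rearranging, k^(1−α) = s / (n + δ).
k^0.74 = 0.26 / (0.028 + 0.101) = 0.26 / 0.129 = 2.0155
k* = 2.0155^(1/0.74) ≈ 2.5783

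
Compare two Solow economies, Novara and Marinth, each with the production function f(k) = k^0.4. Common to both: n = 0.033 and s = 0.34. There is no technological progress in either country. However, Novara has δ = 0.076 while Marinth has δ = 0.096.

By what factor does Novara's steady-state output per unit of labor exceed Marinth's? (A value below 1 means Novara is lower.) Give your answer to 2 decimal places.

ratio ≈ 1.12

Steady-state y* = [s/(n + δ)]^(α/(1−α)), so the ratio is [ (s_N/(n + δ)_N) / (s_M/(n + δ)_M) ]^0.6667.
s_N/(n + δ)_N = 0.34/0.109 = 3.1193; s_M/(n + δ)_M = 0.34/0.129 = 2.6357.
Ratio = (3.1193/2.6357)^0.6667 = 1.1835^0.6667 ≈ 1.1189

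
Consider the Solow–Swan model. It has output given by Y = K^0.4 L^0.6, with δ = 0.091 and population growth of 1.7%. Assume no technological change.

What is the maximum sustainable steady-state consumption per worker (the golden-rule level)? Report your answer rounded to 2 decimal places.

At the golden rule, f'(k) = n + δ, so α·k^(α−1) = n + δ and k_gold = (α/(n + δ))^(1/(1−α)).
k_gold = (0.4/0.108)^(1/0.6) = 3.7037^1.6667 ≈ 8.8664
c_gold = f(k_gold) − (n + δ)·k_gold = 2.3939 − 0.108×8.8664 ≈ 1.4363

c_gold ≈ 1.44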